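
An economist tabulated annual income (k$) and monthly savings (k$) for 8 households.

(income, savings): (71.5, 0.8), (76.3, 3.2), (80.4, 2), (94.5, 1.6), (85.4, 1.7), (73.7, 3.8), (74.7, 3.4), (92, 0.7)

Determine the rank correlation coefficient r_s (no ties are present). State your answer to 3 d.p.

-0.452

Rank income: 1, 4, 5, 8, 6, 2, 3, 7
Rank savings: 2, 6, 5, 3, 4, 8, 7, 1
d = rank(income) − rank(savings): -1, -2, 0, 5, 2, -6, -4, 6; Σd² = 122
ρ = 1 − 6Σd² / [n(n²−1)] = 1 − 6×122 / (8×63) = 1 − 732/504 ≈ -0.452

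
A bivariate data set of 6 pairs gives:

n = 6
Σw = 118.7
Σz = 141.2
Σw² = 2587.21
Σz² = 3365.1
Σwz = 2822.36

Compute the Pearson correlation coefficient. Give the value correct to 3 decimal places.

0.288

r = (nΣwz − ΣwΣz) / √[(nΣw² − (Σw)²)(nΣz² − (Σz)²)]
Numerator: 6×2822.36 − 118.7×141.2 = 173.72
Denominator: √[(15523.26 − 14089.69)(20190.6 − 19937.44)] = √[1433.57 × 253.16] = 602.4306
r = 173.72 / 602.4306 ≈ 0.288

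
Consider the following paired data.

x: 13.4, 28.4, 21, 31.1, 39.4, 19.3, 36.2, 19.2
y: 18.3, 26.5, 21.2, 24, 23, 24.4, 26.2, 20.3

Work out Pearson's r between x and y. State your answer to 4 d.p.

n = 8, Σx = 208, Σy = 183.9, Σx² = 5998.26, Σy² = 4285.47, Σxy = 4904.74
nΣxy − ΣxΣy = 39237.92 − 38251.2 = 986.72
nΣx² − (Σx)² = 47986.08 − 43264 = 4722.08; nΣy² − (Σy)² = 34283.76 − 33819.21 = 464.55
r = 986.72 / √(4722.08 × 464.55) = 986.72 / 1481.0950 ≈ 0.6662

0.6662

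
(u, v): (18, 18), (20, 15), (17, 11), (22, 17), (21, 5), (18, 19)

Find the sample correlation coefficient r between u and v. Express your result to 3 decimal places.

n = 6, Σu = 116, Σv = 85, Σu² = 2262, Σv² = 1345, Σuv = 1632
nΣuv − ΣuΣv = 9792 − 9860 = -68
nΣu² − (Σu)² = 13572 − 13456 = 116; nΣv² − (Σv)² = 8070 − 7225 = 845
r = -68 / √(116 × 845) = -68 / 313.0815 ≈ -0.217

-0.217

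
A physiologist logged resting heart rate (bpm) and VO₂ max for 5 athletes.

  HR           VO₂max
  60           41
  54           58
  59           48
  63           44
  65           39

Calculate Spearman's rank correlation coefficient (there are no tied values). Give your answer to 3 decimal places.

-0.900

Rank HR: 3, 1, 2, 4, 5
Rank VO₂max: 2, 5, 4, 3, 1
d = rank(HR) − rank(VO₂max): 1, -4, -2, 1, 4; Σd² = 38
ρ = 1 − 6Σd² / [n(n²−1)] = 1 − 6×38 / (5×24) = 1 − 228/120 ≈ -0.900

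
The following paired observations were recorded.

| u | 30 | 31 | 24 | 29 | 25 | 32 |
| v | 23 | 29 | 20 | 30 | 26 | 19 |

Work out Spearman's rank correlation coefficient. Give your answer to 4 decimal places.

Rank u: 4, 5, 1, 3, 2, 6
Rank v: 3, 5, 2, 6, 4, 1
d = rank(u) − rank(v): 1, 0, -1, -3, -2, 5; Σd² = 40
ρ = 1 − 6Σd² / [n(n²−1)] = 1 − 6×40 / (6×35) = 1 − 240/210 ≈ -0.1429

-0.1429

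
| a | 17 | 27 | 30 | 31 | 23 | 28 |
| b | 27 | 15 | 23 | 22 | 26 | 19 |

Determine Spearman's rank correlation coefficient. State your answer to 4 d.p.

-0.4857

Rank a: 1, 3, 5, 6, 2, 4
Rank b: 6, 1, 4, 3, 5, 2
d = rank(a) − rank(b): -5, 2, 1, 3, -3, 2; Σd² = 52
ρ = 1 − 6Σd² / [n(n²−1)] = 1 − 6×52 / (6×35) = 1 − 312/210 ≈ -0.4857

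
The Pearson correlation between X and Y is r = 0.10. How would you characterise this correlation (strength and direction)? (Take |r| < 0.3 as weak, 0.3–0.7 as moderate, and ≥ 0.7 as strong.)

weak positive

r = 0.10 > 0 so the relationship is positive.
|r| = 0.10, which falls in the weak range.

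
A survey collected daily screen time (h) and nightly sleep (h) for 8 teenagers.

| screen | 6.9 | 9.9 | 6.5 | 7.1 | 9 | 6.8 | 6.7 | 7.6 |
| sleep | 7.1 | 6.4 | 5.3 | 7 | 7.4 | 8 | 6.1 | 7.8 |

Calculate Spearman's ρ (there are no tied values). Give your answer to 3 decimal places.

Rank screen: 4, 8, 1, 5, 7, 3, 2, 6
Rank sleep: 5, 3, 1, 4, 6, 8, 2, 7
d = rank(screen) − rank(sleep): -1, 5, 0, 1, 1, -5, 0, -1; Σd² = 54
ρ = 1 − 6Σd² / [n(n²−1)] = 1 − 6×54 / (8×63) = 1 − 324/504 ≈ 0.357

0.357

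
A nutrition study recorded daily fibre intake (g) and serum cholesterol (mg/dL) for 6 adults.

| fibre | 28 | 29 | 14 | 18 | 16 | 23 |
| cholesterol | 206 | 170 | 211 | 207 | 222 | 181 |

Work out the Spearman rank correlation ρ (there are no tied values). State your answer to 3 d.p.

Rank fibre: 5, 6, 1, 3, 2, 4
Rank cholesterol: 3, 1, 5, 4, 6, 2
d = rank(fibre) − rank(cholesterol): 2, 5, -4, -1, -4, 2; Σd² = 66
ρ = 1 − 6Σd² / [n(n²−1)] = 1 − 6×66 / (6×35) = 1 − 396/210 ≈ -0.886

-0.886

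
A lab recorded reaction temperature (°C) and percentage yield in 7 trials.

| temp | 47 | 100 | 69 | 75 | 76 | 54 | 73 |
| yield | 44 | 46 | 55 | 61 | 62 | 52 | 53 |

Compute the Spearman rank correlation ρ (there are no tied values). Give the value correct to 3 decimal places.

0.429

Rank temp: 1, 7, 3, 5, 6, 2, 4
Rank yield: 1, 2, 5, 6, 7, 3, 4
d = rank(temp) − rank(yield): 0, 5, -2, -1, -1, -1, 0; Σd² = 32
ρ = 1 − 6Σd² / [n(n²−1)] = 1 − 6×32 / (7×48) = 1 − 192/336 ≈ 0.429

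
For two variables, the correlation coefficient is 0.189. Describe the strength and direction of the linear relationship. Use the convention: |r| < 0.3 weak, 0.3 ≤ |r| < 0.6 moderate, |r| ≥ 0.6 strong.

r = 0.189 > 0 so the relationship is positive.
|r| = 0.189, which falls in the weak range.

weak positive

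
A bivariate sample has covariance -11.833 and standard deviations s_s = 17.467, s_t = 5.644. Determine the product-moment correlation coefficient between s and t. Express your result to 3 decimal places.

r = Cov(s,t) / (s_s · s_t) = -11.833 / (17.467 × 5.644)
  = -11.833 / 98.5837 ≈ -0.120

-0.120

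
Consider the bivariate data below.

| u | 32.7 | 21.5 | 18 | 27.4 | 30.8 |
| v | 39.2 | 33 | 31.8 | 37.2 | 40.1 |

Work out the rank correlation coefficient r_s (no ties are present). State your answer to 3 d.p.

0.900

Rank u: 5, 2, 1, 3, 4
Rank v: 4, 2, 1, 3, 5
d = rank(u) − rank(v): 1, 0, 0, 0, -1; Σd² = 2
ρ = 1 − 6Σd² / [n(n²−1)] = 1 − 6×2 / (5×24) = 1 − 12/120 ≈ 0.900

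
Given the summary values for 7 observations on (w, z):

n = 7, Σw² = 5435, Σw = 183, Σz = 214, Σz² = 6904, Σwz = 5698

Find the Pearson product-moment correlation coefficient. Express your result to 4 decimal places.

r = (nΣwz − ΣwΣz) / √[(nΣw² − (Σw)²)(nΣz² − (Σz)²)]
Numerator: 7×5698 − 183×214 = 724
Denominator: √[(38045 − 33489)(48328 − 45796)] = √[4556 × 2532] = 3396.4381
r = 724 / 3396.4381 ≈ 0.2132

0.2132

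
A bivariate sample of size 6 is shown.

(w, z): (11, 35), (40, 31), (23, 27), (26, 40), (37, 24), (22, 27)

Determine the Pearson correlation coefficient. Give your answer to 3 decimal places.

n = 6, Σw = 159, Σz = 184, Σw² = 4779, Σz² = 5820, Σwz = 4768
nΣwz − ΣwΣz = 28608 − 29256 = -648
nΣw² − (Σw)² = 28674 − 25281 = 3393; nΣz² − (Σz)² = 34920 − 33856 = 1064
r = -648 / √(3393 × 1064) = -648 / 1900.0400 ≈ -0.341

-0.341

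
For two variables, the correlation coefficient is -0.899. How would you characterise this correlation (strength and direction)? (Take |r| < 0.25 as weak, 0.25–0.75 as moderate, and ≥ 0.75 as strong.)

strong negative

r = -0.899 < 0 so the relationship is negative.
|r| = 0.899, which falls in the strong range.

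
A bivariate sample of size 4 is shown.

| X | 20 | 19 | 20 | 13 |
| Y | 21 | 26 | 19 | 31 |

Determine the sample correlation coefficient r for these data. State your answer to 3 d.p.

-0.902

n = 4, ΣX = 72, ΣY = 97, ΣX² = 1330, ΣY² = 2439, ΣXY = 1697
nΣXY − ΣXΣY = 6788 − 6984 = -196
nΣX² − (ΣX)² = 5320 − 5184 = 136; nΣY² − (ΣY)² = 9756 − 9409 = 347
r = -196 / √(136 × 347) = -196 / 217.2372 ≈ -0.902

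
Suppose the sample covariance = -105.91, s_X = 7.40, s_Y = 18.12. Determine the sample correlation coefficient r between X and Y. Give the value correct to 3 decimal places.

r = Cov(X,Y) / (s_X · s_Y) = -105.91 / (7.40 × 18.12)
  = -105.91 / 134.0880 ≈ -0.790

-0.790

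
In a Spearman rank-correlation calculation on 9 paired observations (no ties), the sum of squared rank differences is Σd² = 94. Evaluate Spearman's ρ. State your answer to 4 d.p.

0.2167

ρ = 1 − 6Σd² / [n(n²−1)] = 1 − 6×94 / (9×80)
  = 1 − 564/720 = 1 − 0.78333 ≈ 0.2167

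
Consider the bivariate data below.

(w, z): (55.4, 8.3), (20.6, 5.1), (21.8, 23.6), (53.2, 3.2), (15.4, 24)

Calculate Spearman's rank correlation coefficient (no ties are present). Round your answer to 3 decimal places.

-0.500

Rank w: 5, 2, 3, 4, 1
Rank z: 3, 2, 4, 1, 5
d = rank(w) − rank(z): 2, 0, -1, 3, -4; Σd² = 30
ρ = 1 − 6Σd² / [n(n²−1)] = 1 − 6×30 / (5×24) = 1 − 180/120 ≈ -0.500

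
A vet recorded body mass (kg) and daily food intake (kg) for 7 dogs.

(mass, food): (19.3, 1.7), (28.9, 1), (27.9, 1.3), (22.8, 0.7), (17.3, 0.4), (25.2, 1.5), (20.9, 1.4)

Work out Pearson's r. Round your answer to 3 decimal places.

0.200

n = 7, Σx = 162.3, Σy = 8, Σx² = 3877.09, Σy² = 10.44, Σxy = 187.92
nΣxy − ΣxΣy = 1315.44 − 1298.4 = 17.04
nΣx² − (Σx)² = 27139.63 − 26341.29 = 798.34; nΣy² − (Σy)² = 73.08 − 64 = 9.08
r = 17.04 / √(798.34 × 9.08) = 17.04 / 85.1406 ≈ 0.200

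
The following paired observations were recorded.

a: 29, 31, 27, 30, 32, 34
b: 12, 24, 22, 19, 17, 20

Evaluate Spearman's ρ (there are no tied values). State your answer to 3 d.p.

0.029

Rank a: 2, 4, 1, 3, 5, 6
Rank b: 1, 6, 5, 3, 2, 4
d = rank(a) − rank(b): 1, -2, -4, 0, 3, 2; Σd² = 34
ρ = 1 − 6Σd² / [n(n²−1)] = 1 − 6×34 / (6×35) = 1 − 204/210 ≈ 0.029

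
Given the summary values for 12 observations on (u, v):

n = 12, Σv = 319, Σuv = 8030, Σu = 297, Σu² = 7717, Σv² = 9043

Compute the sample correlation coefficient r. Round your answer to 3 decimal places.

r = (nΣuv − ΣuΣv) / √[(nΣu² − (Σu)²)(nΣv² − (Σv)²)]
Numerator: 12×8030 − 297×319 = 1617
Denominator: √[(92604 − 88209)(108516 − 101761)] = √[4395 × 6755] = 5448.6902
r = 1617 / 5448.6902 ≈ 0.297

0.297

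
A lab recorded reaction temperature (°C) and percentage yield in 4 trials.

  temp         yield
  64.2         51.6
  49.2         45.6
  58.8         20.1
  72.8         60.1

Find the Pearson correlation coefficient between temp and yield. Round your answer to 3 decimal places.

n = 4, Σx = 245, Σy = 177.4, Σx² = 15299.56, Σy² = 8757.94, Σxy = 11113.4
nΣxy − ΣxΣy = 44453.6 − 43463 = 990.6
nΣx² − (Σx)² = 61198.24 − 60025 = 1173.24; nΣy² − (Σy)² = 35031.76 − 31470.76 = 3561
r = 990.6 / √(1173.24 × 3561) = 990.6 / 2043.9931 ≈ 0.485

0.485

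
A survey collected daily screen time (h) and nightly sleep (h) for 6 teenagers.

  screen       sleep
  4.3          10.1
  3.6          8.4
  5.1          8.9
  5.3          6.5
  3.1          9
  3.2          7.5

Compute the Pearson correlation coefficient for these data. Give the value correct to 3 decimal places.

-0.205

n = 6, Σx = 24.6, Σy = 50.4, Σx² = 105.4, Σy² = 431.28, Σxy = 205.41
nΣxy − ΣxΣy = 1232.46 − 1239.84 = -7.38
nΣx² − (Σx)² = 632.4 − 605.16 = 27.24; nΣy² − (Σy)² = 2587.68 − 2540.16 = 47.52
r = -7.38 / √(27.24 × 47.52) = -7.38 / 35.9784 ≈ -0.205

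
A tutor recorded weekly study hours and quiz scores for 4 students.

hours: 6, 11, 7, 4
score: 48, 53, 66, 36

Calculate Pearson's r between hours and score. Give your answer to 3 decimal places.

n = 4, Σx = 28, Σy = 203, Σx² = 222, Σy² = 10765, Σxy = 1477
nΣxy − ΣxΣy = 5908 − 5684 = 224
nΣx² − (Σx)² = 888 − 784 = 104; nΣy² − (Σy)² = 43060 − 41209 = 1851
r = 224 / √(104 × 1851) = 224 / 438.7528 ≈ 0.511

0.511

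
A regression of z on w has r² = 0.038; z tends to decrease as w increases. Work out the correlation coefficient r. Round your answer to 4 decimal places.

-0.1949

|r| = √0.038 = 0.1949
The association is negative, so r = −0.1949.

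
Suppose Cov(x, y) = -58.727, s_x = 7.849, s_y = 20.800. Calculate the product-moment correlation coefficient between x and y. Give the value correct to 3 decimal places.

r = Cov(x,y) / (s_x · s_y) = -58.727 / (7.849 × 20.800)
  = -58.727 / 163.2592 ≈ -0.360

-0.360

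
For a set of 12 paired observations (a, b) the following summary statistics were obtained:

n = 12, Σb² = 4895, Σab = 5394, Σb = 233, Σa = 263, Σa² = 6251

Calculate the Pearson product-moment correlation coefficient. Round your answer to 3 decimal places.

r = (nΣab − ΣaΣb) / √[(nΣa² − (Σa)²)(nΣb² − (Σb)²)]
Numerator: 12×5394 − 263×233 = 3449
Denominator: √[(75012 − 69169)(58740 − 54289)] = √[5843 × 4451] = 5099.7248
r = 3449 / 5099.7248 ≈ 0.676

0.676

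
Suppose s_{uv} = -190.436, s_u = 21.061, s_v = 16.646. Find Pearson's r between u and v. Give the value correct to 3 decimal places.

r = Cov(u,v) / (s_u · s_v) = -190.436 / (21.061 × 16.646)
  = -190.436 / 350.5814 ≈ -0.543

-0.543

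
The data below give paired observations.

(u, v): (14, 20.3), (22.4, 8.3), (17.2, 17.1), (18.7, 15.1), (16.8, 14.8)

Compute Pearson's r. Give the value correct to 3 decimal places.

-0.961

n = 5, Σu = 89.1, Σv = 75.6, Σu² = 1625.53, Σv² = 1220.44, Σuv = 1295.25
nΣuv − ΣuΣv = 6476.25 − 6735.96 = -259.71
nΣu² − (Σu)² = 8127.65 − 7938.81 = 188.84; nΣv² − (Σv)² = 6102.2 − 5715.36 = 386.84
r = -259.71 / √(188.84 × 386.84) = -259.71 / 270.2792 ≈ -0.961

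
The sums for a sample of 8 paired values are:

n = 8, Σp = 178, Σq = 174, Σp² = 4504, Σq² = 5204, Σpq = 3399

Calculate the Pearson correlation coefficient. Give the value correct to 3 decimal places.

-0.538

r = (nΣpq − ΣpΣq) / √[(nΣp² − (Σp)²)(nΣq² − (Σq)²)]
Numerator: 8×3399 − 178×174 = -3780
Denominator: √[(36032 − 31684)(41632 − 30276)] = √[4348 × 11356] = 7026.7978
r = -3780 / 7026.7978 ≈ -0.538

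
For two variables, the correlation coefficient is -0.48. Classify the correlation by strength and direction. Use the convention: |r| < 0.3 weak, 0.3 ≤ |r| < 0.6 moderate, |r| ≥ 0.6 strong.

r = -0.48 < 0 so the relationship is negative.
|r| = 0.48, which falls in the moderate range.

moderate negative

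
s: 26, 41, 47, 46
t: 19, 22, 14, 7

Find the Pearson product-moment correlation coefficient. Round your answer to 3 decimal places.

-0.545

n = 4, Σs = 160, Σt = 62, Σs² = 6682, Σt² = 1090, Σst = 2376
nΣst − ΣsΣt = 9504 − 9920 = -416
nΣs² − (Σs)² = 26728 − 25600 = 1128; nΣt² − (Σt)² = 4360 − 3844 = 516
r = -416 / √(1128 × 516) = -416 / 762.9207 ≈ -0.545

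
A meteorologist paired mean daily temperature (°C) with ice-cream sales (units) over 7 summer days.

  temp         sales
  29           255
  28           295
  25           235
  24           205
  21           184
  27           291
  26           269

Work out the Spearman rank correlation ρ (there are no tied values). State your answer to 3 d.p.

0.786

Rank temp: 7, 6, 3, 2, 1, 5, 4
Rank sales: 4, 7, 3, 2, 1, 6, 5
d = rank(temp) − rank(sales): 3, -1, 0, 0, 0, -1, -1; Σd² = 12
ρ = 1 − 6Σd² / [n(n²−1)] = 1 − 6×12 / (7×48) = 1 − 72/336 ≈ 0.786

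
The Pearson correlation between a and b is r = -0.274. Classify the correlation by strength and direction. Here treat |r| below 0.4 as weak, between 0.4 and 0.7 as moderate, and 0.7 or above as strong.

r = -0.274 < 0 so the relationship is negative.
|r| = 0.274, which falls in the weak range.

weak negative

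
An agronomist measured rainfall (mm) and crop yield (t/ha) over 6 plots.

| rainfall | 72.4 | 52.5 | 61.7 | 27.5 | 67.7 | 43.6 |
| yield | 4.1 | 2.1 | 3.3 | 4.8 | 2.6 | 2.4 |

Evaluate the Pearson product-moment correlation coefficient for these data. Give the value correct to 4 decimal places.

-0.2641

n = 6, Σx = 325.4, Σy = 19.3, Σx² = 19045.4, Σy² = 67.67, Σxy = 1023.36
nΣxy − ΣxΣy = 6140.16 − 6280.22 = -140.06
nΣx² − (Σx)² = 114272.4 − 105885.16 = 8387.24; nΣy² − (Σy)² = 406.02 − 372.49 = 33.53
r = -140.06 / √(8387.24 × 33.53) = -140.06 / 530.3057 ≈ -0.2641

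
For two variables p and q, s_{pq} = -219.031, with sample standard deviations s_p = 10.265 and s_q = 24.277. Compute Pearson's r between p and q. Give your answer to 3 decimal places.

-0.879

r = Cov(p,q) / (s_p · s_q) = -219.031 / (10.265 × 24.277)
  = -219.031 / 249.2034 ≈ -0.879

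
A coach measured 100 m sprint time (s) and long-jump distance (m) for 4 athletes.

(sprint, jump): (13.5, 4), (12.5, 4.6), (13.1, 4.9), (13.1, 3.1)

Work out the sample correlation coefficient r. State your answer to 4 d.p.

-0.3361

n = 4, Σx = 52.2, Σy = 16.6, Σx² = 681.72, Σy² = 70.78, Σxy = 216.3
nΣxy − ΣxΣy = 865.2 − 866.52 = -1.32
nΣx² − (Σx)² = 2726.88 − 2724.84 = 2.04; nΣy² − (Σy)² = 283.12 − 275.56 = 7.56
r = -1.32 / √(2.04 × 7.56) = -1.32 / 3.9271 ≈ -0.3361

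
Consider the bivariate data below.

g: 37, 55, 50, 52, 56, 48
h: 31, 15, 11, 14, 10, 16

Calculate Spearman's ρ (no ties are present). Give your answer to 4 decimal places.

Rank g: 1, 5, 3, 4, 6, 2
Rank h: 6, 4, 2, 3, 1, 5
d = rank(g) − rank(h): -5, 1, 1, 1, 5, -3; Σd² = 62
ρ = 1 − 6Σd² / [n(n²−1)] = 1 − 6×62 / (6×35) = 1 − 372/210 ≈ -0.7714

-0.7714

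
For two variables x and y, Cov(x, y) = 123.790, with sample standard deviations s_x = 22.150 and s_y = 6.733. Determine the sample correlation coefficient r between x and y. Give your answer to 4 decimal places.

r = Cov(x,y) / (s_x · s_y) = 123.790 / (22.150 × 6.733)
  = 123.790 / 149.1359 ≈ 0.8300

0.8300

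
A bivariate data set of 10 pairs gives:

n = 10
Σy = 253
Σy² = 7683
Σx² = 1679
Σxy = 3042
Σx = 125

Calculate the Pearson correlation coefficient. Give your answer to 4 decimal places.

r = (nΣxy − ΣxΣy) / √[(nΣx² − (Σx)²)(nΣy² − (Σy)²)]
Numerator: 10×3042 − 125×253 = -1205
Denominator: √[(16790 − 15625)(76830 − 64009)] = √[1165 × 12821] = 3864.7723
r = -1205 / 3864.7723 ≈ -0.3118

-0.3118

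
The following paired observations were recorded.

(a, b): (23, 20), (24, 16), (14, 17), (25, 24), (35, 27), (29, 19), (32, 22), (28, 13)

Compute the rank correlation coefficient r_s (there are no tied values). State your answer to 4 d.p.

Rank a: 2, 3, 1, 4, 8, 6, 7, 5
Rank b: 5, 2, 3, 7, 8, 4, 6, 1
d = rank(a) − rank(b): -3, 1, -2, -3, 0, 2, 1, 4; Σd² = 44
ρ = 1 − 6Σd² / [n(n²−1)] = 1 − 6×44 / (8×63) = 1 − 264/504 ≈ 0.4762

0.4762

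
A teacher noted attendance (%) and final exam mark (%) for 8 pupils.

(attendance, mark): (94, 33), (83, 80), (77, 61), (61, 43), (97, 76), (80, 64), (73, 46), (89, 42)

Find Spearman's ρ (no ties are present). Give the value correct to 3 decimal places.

Rank attendance: 7, 5, 3, 1, 8, 4, 2, 6
Rank mark: 1, 8, 5, 3, 7, 6, 4, 2
d = rank(attendance) − rank(mark): 6, -3, -2, -2, 1, -2, -2, 4; Σd² = 78
ρ = 1 − 6Σd² / [n(n²−1)] = 1 − 6×78 / (8×63) = 1 − 468/504 ≈ 0.071

0.071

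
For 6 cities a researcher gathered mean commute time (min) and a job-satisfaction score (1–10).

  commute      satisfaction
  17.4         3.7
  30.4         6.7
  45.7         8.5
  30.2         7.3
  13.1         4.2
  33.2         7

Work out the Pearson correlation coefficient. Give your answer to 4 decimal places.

n = 6, Σx = 170, Σy = 37.4, Σx² = 5501.3, Σy² = 250.76, Σxy = 1164.39
nΣxy − ΣxΣy = 6986.34 − 6358 = 628.34
nΣx² − (Σx)² = 33007.8 − 28900 = 4107.8; nΣy² − (Σy)² = 1504.56 − 1398.76 = 105.8
r = 628.34 / √(4107.8 × 105.8) = 628.34 / 659.2460 ≈ 0.9531

0.9531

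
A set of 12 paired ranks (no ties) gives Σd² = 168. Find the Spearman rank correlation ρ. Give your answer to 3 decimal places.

0.413

ρ = 1 − 6Σd² / [n(n²−1)] = 1 − 6×168 / (12×143)
  = 1 − 1008/1716 = 1 − 0.5874 ≈ 0.413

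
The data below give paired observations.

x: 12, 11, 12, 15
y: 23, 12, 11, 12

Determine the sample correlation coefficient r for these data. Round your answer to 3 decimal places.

n = 4, Σx = 50, Σy = 58, Σx² = 634, Σy² = 938, Σxy = 720
nΣxy − ΣxΣy = 2880 − 2900 = -20
nΣx² − (Σx)² = 2536 − 2500 = 36; nΣy² − (Σy)² = 3752 − 3364 = 388
r = -20 / √(36 × 388) = -20 / 118.1863 ≈ -0.169

-0.169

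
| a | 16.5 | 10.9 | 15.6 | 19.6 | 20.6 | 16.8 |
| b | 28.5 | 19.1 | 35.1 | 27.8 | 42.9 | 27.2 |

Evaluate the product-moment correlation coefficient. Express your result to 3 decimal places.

n = 6, Σa = 100, Σb = 180.6, Σa² = 1725.18, Σb² = 5762.16, Σab = 3111.58
nΣab − ΣaΣb = 18669.48 − 18060 = 609.48
nΣa² − (Σa)² = 10351.08 − 10000 = 351.08; nΣb² − (Σb)² = 34572.96 − 32616.36 = 1956.6
r = 609.48 / √(351.08 × 1956.6) = 609.48 / 828.8083 ≈ 0.735

0.735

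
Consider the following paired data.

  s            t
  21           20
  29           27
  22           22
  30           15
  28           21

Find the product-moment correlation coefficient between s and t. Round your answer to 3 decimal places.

-0.069

n = 5, Σs = 130, Σt = 105, Σs² = 3450, Σt² = 2279, Σst = 2725
nΣst − ΣsΣt = 13625 − 13650 = -25
nΣs² − (Σs)² = 17250 − 16900 = 350; nΣt² − (Σt)² = 11395 − 11025 = 370
r = -25 / √(350 × 370) = -25 / 359.8611 ≈ -0.069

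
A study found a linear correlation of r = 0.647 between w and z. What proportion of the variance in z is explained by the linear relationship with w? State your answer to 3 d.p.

0.419

r² = (0.647)² = 0.419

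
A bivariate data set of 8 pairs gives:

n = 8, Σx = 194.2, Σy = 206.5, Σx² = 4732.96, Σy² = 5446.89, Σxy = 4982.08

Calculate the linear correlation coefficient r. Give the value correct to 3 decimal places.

r = (nΣxy − ΣxΣy) / √[(nΣx² − (Σx)²)(nΣy² − (Σy)²)]
Numerator: 8×4982.08 − 194.2×206.5 = -245.66
Denominator: √[(37863.68 − 37713.64)(43575.12 − 42642.25)] = √[150.04 × 932.87] = 374.1227
r = -245.66 / 374.1227 ≈ -0.657

-0.657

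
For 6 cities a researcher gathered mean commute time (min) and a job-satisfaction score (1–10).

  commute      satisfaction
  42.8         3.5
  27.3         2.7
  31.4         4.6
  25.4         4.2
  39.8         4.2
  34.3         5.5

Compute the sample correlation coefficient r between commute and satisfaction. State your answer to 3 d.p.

0.091

n = 6, Σx = 201, Σy = 24.7, Σx² = 6968.78, Σy² = 106.23, Σxy = 830.44
nΣxy − ΣxΣy = 4982.64 − 4964.7 = 17.94
nΣx² − (Σx)² = 41812.68 − 40401 = 1411.68; nΣy² − (Σy)² = 637.38 − 610.09 = 27.29
r = 17.94 / √(1411.68 × 27.29) = 17.94 / 196.2772 ≈ 0.091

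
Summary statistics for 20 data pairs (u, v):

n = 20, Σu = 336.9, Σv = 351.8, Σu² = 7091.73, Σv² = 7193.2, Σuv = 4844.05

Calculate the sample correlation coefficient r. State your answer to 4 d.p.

-0.9068

r = (nΣuv − ΣuΣv) / √[(nΣu² − (Σu)²)(nΣv² − (Σv)²)]
Numerator: 20×4844.05 − 336.9×351.8 = -21640.42
Denominator: √[(141834.6 − 113501.61)(143864 − 123763.24)] = √[28332.99 × 20100.76] = 23864.5057
r = -21640.42 / 23864.5057 ≈ -0.9068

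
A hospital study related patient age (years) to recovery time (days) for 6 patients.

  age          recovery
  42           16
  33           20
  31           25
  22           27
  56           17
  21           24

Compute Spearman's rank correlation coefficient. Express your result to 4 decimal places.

Rank age: 5, 4, 3, 2, 6, 1
Rank recovery: 1, 3, 5, 6, 2, 4
d = rank(age) − rank(recovery): 4, 1, -2, -4, 4, -3; Σd² = 62
ρ = 1 − 6Σd² / [n(n²−1)] = 1 − 6×62 / (6×35) = 1 − 372/210 ≈ -0.7714

-0.7714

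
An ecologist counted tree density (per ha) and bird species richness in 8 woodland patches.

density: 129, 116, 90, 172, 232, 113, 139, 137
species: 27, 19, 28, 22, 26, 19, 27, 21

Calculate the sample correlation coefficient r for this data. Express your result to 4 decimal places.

0.1304

n = 8, Σx = 1128, Σy = 189, Σx² = 172464, Σy² = 4565, Σxy = 26800
nΣxy − ΣxΣy = 214400 − 213192 = 1208
nΣx² − (Σx)² = 1379712 − 1272384 = 107328; nΣy² − (Σy)² = 36520 − 35721 = 799
r = 1208 / √(107328 × 799) = 1208 / 9260.4034 ≈ 0.1304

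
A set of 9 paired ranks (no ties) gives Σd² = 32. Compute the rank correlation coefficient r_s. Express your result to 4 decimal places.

ρ = 1 − 6Σd² / [n(n²−1)] = 1 − 6×32 / (9×80)
  = 1 − 192/720 = 1 − 0.26667 ≈ 0.7333

0.7333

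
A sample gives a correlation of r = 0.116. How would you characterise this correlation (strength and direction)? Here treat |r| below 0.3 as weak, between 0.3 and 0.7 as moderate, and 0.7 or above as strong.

weak positive

r = 0.116 > 0 so the relationship is positive.
|r| = 0.116, which falls in the weak range.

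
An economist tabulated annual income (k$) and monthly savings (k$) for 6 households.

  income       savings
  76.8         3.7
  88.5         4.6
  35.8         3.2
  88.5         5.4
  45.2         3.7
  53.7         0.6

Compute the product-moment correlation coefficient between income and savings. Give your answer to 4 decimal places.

0.5903

n = 6, Σx = 388.5, Σy = 21.2, Σx² = 27771.11, Σy² = 88.3, Σxy = 1483.18
nΣxy − ΣxΣy = 8899.08 − 8236.2 = 662.88
nΣx² − (Σx)² = 166626.66 − 150932.25 = 15694.41; nΣy² − (Σy)² = 529.8 − 449.44 = 80.36
r = 662.88 / √(15694.41 × 80.36) = 662.88 / 1123.0329 ≈ 0.5903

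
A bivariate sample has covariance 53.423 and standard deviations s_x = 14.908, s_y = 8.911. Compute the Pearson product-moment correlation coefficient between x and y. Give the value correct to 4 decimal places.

r = Cov(x,y) / (s_x · s_y) = 53.423 / (14.908 × 8.911)
  = 53.423 / 132.8452 ≈ 0.4021

0.4021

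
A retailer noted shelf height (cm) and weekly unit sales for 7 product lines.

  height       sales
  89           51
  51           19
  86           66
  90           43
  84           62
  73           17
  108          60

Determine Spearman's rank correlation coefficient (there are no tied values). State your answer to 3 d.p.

Rank height: 5, 1, 4, 6, 3, 2, 7
Rank sales: 4, 2, 7, 3, 6, 1, 5
d = rank(height) − rank(sales): 1, -1, -3, 3, -3, 1, 2; Σd² = 34
ρ = 1 − 6Σd² / [n(n²−1)] = 1 − 6×34 / (7×48) = 1 − 204/336 ≈ 0.393

0.393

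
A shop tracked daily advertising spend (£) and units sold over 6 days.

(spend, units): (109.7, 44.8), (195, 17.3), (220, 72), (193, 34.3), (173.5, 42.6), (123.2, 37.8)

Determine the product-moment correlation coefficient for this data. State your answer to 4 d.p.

0.1883

n = 6, Σx = 1014.4, Σy = 248.8, Σx² = 180988.58, Σy² = 11910.42, Σxy = 42796.02
nΣxy − ΣxΣy = 256776.12 − 252382.72 = 4393.4
nΣx² − (Σx)² = 1085931.48 − 1029007.36 = 56924.12; nΣy² − (Σy)² = 71462.52 − 61901.44 = 9561.08
r = 4393.4 / √(56924.12 × 9561.08) = 4393.4 / 23329.2963 ≈ 0.1883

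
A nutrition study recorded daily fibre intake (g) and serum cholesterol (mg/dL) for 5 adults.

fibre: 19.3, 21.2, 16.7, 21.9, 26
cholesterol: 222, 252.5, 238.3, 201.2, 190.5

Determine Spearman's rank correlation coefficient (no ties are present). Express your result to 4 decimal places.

-0.7000

Rank fibre: 2, 3, 1, 4, 5
Rank cholesterol: 3, 5, 4, 2, 1
d = rank(fibre) − rank(cholesterol): -1, -2, -3, 2, 4; Σd² = 34
ρ = 1 − 6Σd² / [n(n²−1)] = 1 − 6×34 / (5×24) = 1 − 204/120 ≈ -0.7000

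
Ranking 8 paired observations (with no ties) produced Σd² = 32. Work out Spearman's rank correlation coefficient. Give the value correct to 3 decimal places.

ρ = 1 − 6Σd² / [n(n²−1)] = 1 − 6×32 / (8×63)
  = 1 − 192/504 = 1 − 0.3810 ≈ 0.619

0.619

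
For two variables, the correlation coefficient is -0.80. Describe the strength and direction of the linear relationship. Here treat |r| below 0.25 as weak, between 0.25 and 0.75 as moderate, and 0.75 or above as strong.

r = -0.80 < 0 so the relationship is negative.
|r| = 0.80, which falls in the strong range.

strong negative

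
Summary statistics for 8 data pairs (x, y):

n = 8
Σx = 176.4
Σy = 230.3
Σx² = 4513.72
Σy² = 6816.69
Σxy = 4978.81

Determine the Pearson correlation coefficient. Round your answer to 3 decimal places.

r = (nΣxy − ΣxΣy) / √[(nΣx² − (Σx)²)(nΣy² − (Σy)²)]
Numerator: 8×4978.81 − 176.4×230.3 = -794.44
Denominator: √[(36109.76 − 31116.96)(54533.52 − 53038.09)] = √[4992.8 × 1495.43] = 2732.4683
r = -794.44 / 2732.4683 ≈ -0.291

-0.291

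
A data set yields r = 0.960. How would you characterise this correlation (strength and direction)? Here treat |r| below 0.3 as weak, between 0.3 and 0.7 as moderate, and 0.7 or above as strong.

r = 0.960 > 0 so the relationship is positive.
|r| = 0.960, which falls in the strong range.

strong positive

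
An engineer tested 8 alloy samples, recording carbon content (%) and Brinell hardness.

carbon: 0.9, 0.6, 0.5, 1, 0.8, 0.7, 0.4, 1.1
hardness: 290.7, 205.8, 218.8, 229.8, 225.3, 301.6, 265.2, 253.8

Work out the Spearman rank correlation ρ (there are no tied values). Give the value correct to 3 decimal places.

Rank carbon: 6, 3, 2, 7, 5, 4, 1, 8
Rank hardness: 7, 1, 2, 4, 3, 8, 6, 5
d = rank(carbon) − rank(hardness): -1, 2, 0, 3, 2, -4, -5, 3; Σd² = 68
ρ = 1 − 6Σd² / [n(n²−1)] = 1 − 6×68 / (8×63) = 1 − 408/504 ≈ 0.190

0.190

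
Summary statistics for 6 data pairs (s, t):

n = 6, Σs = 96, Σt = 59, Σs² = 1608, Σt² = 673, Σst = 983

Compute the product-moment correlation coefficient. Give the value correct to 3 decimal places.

0.477

r = (nΣst − ΣsΣt) / √[(nΣs² − (Σs)²)(nΣt² − (Σt)²)]
Numerator: 6×983 − 96×59 = 234
Denominator: √[(9648 − 9216)(4038 − 3481)] = √[432 × 557] = 490.5344
r = 234 / 490.5344 ≈ 0.477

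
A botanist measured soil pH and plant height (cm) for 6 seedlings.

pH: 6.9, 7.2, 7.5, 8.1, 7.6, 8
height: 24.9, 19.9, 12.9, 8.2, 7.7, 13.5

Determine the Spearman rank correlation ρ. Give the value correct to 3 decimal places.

Rank pH: 1, 2, 3, 6, 4, 5
Rank height: 6, 5, 3, 2, 1, 4
d = rank(pH) − rank(height): -5, -3, 0, 4, 3, 1; Σd² = 60
ρ = 1 − 6Σd² / [n(n²−1)] = 1 − 6×60 / (6×35) = 1 − 360/210 ≈ -0.714

-0.714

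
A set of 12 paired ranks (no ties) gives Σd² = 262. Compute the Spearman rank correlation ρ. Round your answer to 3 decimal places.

ρ = 1 − 6Σd² / [n(n²−1)] = 1 − 6×262 / (12×143)
  = 1 − 1572/1716 = 1 − 0.9161 ≈ 0.084

0.084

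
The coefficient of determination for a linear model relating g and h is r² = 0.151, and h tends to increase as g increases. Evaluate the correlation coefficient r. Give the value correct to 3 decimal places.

0.389

|r| = √0.151 = 0.389
The association is positive, so r = 0.389.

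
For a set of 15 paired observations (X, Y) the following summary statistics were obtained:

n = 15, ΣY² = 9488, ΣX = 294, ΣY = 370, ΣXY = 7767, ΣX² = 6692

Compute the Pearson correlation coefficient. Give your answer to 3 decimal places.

0.889

r = (nΣXY − ΣXΣY) / √[(nΣX² − (ΣX)²)(nΣY² − (ΣY)²)]
Numerator: 15×7767 − 294×370 = 7725
Denominator: √[(100380 − 86436)(142320 − 136900)] = √[13944 × 5420] = 8693.4734
r = 7725 / 8693.4734 ≈ 0.889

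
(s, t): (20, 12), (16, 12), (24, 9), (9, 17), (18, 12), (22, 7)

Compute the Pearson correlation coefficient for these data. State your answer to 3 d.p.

-0.917

n = 6, Σs = 109, Σt = 69, Σs² = 2121, Σt² = 851, Σst = 1171
nΣst − ΣsΣt = 7026 − 7521 = -495
nΣs² − (Σs)² = 12726 − 11881 = 845; nΣt² − (Σt)² = 5106 − 4761 = 345
r = -495 / √(845 × 345) = -495 / 539.9306 ≈ -0.917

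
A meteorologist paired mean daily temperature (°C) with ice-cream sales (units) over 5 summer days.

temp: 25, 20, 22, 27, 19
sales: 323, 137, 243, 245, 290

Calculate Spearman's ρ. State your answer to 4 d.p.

Rank temp: 4, 2, 3, 5, 1
Rank sales: 5, 1, 2, 3, 4
d = rank(temp) − rank(sales): -1, 1, 1, 2, -3; Σd² = 16
ρ = 1 − 6Σd² / [n(n²−1)] = 1 − 6×16 / (5×24) = 1 − 96/120 ≈ 0.2000

0.2000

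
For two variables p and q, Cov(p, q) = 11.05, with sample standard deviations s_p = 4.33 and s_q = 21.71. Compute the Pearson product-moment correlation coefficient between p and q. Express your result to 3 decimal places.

r = Cov(p,q) / (s_p · s_q) = 11.05 / (4.33 × 21.71)
  = 11.05 / 94.0043 ≈ 0.118

0.118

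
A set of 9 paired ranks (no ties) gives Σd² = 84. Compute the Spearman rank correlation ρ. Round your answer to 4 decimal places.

0.3000

ρ = 1 − 6Σd² / [n(n²−1)] = 1 − 6×84 / (9×80)
  = 1 − 504/720 = 1 − 0.70000 ≈ 0.3000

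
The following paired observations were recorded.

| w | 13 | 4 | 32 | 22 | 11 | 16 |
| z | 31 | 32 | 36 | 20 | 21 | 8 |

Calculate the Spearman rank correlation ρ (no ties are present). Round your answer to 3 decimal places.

Rank w: 3, 1, 6, 5, 2, 4
Rank z: 4, 5, 6, 2, 3, 1
d = rank(w) − rank(z): -1, -4, 0, 3, -1, 3; Σd² = 36
ρ = 1 − 6Σd² / [n(n²−1)] = 1 − 6×36 / (6×35) = 1 − 216/210 ≈ -0.029

-0.029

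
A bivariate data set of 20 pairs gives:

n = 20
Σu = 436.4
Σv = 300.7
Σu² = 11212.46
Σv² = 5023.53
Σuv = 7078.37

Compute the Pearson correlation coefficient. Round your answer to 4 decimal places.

0.5611

r = (nΣuv − ΣuΣv) / √[(nΣu² − (Σu)²)(nΣv² − (Σv)²)]
Numerator: 20×7078.37 − 436.4×300.7 = 10341.92
Denominator: √[(224249.2 − 190444.96)(100470.6 − 90420.49)] = √[33804.24 × 10050.11] = 18431.9378
r = 10341.92 / 18431.9378 ≈ 0.5611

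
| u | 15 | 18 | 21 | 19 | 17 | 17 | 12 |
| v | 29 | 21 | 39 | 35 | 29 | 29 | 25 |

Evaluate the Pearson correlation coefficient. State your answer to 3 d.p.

0.619

n = 7, Σu = 119, Σv = 207, Σu² = 2073, Σv² = 6335, Σuv = 3583
nΣuv − ΣuΣv = 25081 − 24633 = 448
nΣu² − (Σu)² = 14511 − 14161 = 350; nΣv² − (Σv)² = 44345 − 42849 = 1496
r = 448 / √(350 × 1496) = 448 / 723.6021 ≈ 0.619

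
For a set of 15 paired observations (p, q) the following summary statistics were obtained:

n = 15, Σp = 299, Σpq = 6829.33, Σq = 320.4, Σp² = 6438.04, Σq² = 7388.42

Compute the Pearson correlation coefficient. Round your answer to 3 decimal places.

r = (nΣpq − ΣpΣq) / √[(nΣp² − (Σp)²)(nΣq² − (Σq)²)]
Numerator: 15×6829.33 − 299×320.4 = 6640.35
Denominator: √[(96570.6 − 89401)(110826.3 − 102656.16)] = √[7169.6 × 8170.14] = 7653.5375
r = 6640.35 / 7653.5375 ≈ 0.868

0.868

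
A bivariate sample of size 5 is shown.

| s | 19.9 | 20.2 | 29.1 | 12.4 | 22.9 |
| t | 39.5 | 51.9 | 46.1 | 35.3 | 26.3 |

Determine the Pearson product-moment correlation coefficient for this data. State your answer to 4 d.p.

n = 5, Σs = 104.5, Σt = 199.1, Σs² = 2329.03, Σt² = 8316.85, Σst = 4215.93
nΣst − ΣsΣt = 21079.65 − 20805.95 = 273.7
nΣs² − (Σs)² = 11645.15 − 10920.25 = 724.9; nΣt² − (Σt)² = 41584.25 − 39640.81 = 1943.44
r = 273.7 / √(724.9 × 1943.44) = 273.7 / 1186.9287 ≈ 0.2306

0.2306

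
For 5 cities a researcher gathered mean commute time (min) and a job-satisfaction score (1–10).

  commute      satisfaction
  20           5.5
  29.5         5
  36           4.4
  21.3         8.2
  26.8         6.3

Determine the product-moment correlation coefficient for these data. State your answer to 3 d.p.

-0.685

n = 5, Σx = 133.6, Σy = 29.4, Σx² = 3738.18, Σy² = 181.54, Σxy = 759.4
nΣxy − ΣxΣy = 3797 − 3927.84 = -130.84
nΣx² − (Σx)² = 18690.9 − 17848.96 = 841.94; nΣy² − (Σy)² = 907.7 − 864.36 = 43.34
r = -130.84 / √(841.94 × 43.34) = -130.84 / 191.0227 ≈ -0.685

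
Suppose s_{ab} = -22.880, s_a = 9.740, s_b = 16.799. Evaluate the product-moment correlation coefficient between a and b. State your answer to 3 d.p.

-0.140

r = Cov(a,b) / (s_a · s_b) = -22.880 / (9.740 × 16.799)
  = -22.880 / 163.6223 ≈ -0.140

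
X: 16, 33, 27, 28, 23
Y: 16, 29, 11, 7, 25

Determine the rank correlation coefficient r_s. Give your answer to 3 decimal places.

0.100

Rank X: 1, 5, 3, 4, 2
Rank Y: 3, 5, 2, 1, 4
d = rank(X) − rank(Y): -2, 0, 1, 3, -2; Σd² = 18
ρ = 1 − 6Σd² / [n(n²−1)] = 1 − 6×18 / (5×24) = 1 − 108/120 ≈ 0.100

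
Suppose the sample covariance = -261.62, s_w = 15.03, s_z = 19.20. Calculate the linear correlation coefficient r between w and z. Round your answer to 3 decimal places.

r = Cov(w,z) / (s_w · s_z) = -261.62 / (15.03 × 19.20)
  = -261.62 / 288.5760 ≈ -0.907

-0.907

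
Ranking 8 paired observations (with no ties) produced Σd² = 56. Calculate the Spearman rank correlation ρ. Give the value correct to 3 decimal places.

0.333

ρ = 1 − 6Σd² / [n(n²−1)] = 1 − 6×56 / (8×63)
  = 1 − 336/504 = 1 − 0.6667 ≈ 0.333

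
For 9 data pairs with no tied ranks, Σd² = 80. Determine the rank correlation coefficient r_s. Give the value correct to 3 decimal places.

0.333

ρ = 1 − 6Σd² / [n(n²−1)] = 1 − 6×80 / (9×80)
  = 1 − 480/720 = 1 − 0.6667 ≈ 0.333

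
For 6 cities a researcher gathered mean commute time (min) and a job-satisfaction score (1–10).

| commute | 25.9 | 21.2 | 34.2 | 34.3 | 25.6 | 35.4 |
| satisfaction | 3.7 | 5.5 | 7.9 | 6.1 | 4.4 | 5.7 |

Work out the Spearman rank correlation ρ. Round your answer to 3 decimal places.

0.543

Rank commute: 3, 1, 4, 5, 2, 6
Rank satisfaction: 1, 3, 6, 5, 2, 4
d = rank(commute) − rank(satisfaction): 2, -2, -2, 0, 0, 2; Σd² = 16
ρ = 1 − 6Σd² / [n(n²−1)] = 1 − 6×16 / (6×35) = 1 − 96/210 ≈ 0.543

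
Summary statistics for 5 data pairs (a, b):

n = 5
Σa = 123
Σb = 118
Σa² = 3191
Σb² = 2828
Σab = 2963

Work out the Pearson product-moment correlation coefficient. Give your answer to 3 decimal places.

r = (nΣab − ΣaΣb) / √[(nΣa² − (Σa)²)(nΣb² − (Σb)²)]
Numerator: 5×2963 − 123×118 = 301
Denominator: √[(15955 − 15129)(14140 − 13924)] = √[826 × 216] = 422.3932
r = 301 / 422.3932 ≈ 0.713

0.713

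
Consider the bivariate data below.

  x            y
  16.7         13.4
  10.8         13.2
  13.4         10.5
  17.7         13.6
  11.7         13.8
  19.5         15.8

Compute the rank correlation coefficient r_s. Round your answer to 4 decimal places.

Rank x: 4, 1, 3, 5, 2, 6
Rank y: 3, 2, 1, 4, 5, 6
d = rank(x) − rank(y): 1, -1, 2, 1, -3, 0; Σd² = 16
ρ = 1 − 6Σd² / [n(n²−1)] = 1 − 6×16 / (6×35) = 1 − 96/210 ≈ 0.5429

0.5429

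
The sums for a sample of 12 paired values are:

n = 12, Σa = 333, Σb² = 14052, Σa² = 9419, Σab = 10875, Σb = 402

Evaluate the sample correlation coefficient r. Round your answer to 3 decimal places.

r = (nΣab − ΣaΣb) / √[(nΣa² − (Σa)²)(nΣb² − (Σb)²)]
Numerator: 12×10875 − 333×402 = -3366
Denominator: √[(113028 − 110889)(168624 − 161604)] = √[2139 × 7020] = 3875.0200
r = -3366 / 3875.0200 ≈ -0.869

-0.869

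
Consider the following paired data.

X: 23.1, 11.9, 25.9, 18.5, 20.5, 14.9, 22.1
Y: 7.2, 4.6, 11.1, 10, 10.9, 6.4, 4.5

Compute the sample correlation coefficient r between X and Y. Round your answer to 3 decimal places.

0.506

n = 7, ΣX = 136.9, ΣY = 54.7, ΣX² = 2818.95, ΣY² = 476.23, ΣXY = 1111.81
nΣXY − ΣXΣY = 7782.67 − 7488.43 = 294.24
nΣX² − (ΣX)² = 19732.65 − 18741.61 = 991.04; nΣY² − (ΣY)² = 3333.61 − 2992.09 = 341.52
r = 294.24 / √(991.04 × 341.52) = 294.24 / 581.7731 ≈ 0.506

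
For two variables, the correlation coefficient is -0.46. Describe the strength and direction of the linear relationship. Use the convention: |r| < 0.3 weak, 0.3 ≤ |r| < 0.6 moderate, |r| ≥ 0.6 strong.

r = -0.46 < 0 so the relationship is negative.
|r| = 0.46, which falls in the moderate range.

moderate negative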